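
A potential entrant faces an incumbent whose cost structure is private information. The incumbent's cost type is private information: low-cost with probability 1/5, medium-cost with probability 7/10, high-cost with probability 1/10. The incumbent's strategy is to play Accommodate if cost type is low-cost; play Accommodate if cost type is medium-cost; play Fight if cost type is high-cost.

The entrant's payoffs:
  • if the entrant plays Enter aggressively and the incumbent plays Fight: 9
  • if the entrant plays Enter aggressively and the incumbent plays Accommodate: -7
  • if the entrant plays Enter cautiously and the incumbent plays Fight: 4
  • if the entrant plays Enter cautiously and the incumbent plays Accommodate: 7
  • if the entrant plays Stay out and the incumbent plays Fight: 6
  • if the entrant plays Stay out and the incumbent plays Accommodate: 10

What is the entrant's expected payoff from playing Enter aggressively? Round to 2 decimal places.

-5.40

E[Enter aggressively] = 1/5·(-7) + 7/10·(-7) + 1/10·9 = (-7/5) + (-49/10) + 9/10 = -27/5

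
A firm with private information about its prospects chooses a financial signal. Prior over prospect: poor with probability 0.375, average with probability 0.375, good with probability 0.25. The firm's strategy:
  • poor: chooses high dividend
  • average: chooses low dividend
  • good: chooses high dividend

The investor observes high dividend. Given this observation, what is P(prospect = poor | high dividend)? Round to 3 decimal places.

P(high dividend) = 0.375·1 + 0.375·0 + 0.25·1 = 0.625
P(poor | high dividend) = (0.375·1) / 0.625 = 0.375 / 0.625 = 0.6

0.600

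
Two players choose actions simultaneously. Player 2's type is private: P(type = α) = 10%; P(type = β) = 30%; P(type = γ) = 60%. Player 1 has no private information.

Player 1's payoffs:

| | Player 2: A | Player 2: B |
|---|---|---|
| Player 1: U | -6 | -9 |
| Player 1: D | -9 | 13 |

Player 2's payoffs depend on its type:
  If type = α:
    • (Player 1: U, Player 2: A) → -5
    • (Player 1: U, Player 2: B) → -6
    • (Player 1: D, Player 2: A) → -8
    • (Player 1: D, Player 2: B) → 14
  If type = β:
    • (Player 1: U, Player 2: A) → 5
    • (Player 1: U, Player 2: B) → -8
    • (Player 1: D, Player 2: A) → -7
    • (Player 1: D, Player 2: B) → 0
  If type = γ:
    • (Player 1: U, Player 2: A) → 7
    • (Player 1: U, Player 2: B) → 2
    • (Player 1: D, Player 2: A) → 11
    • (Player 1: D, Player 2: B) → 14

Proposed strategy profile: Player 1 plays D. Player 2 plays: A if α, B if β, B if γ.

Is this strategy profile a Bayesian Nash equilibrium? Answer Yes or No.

Player 1 plays D: E[D] = 0.1·(-9) + 0.3·(13) + 0.6·(13) = 10.8; E[U] = -8.7. Best-responding. ✓
Player 2 (type α), facing D: A gives -8, B gives 14. Proposed A is not best — profitable deviation exists. ✗
Player 2 (type β), facing D: A gives -7, B gives 0. Proposed B is best. ✓
Player 2 (type γ), facing D: A gives 11, B gives 14. Proposed B is best. ✓

No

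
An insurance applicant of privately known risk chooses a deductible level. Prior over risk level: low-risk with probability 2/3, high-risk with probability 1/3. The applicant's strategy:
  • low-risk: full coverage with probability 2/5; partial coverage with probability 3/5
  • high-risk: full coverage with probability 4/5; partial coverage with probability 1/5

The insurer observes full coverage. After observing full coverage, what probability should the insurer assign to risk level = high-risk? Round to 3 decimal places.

0.500

P(full coverage) = (2/3)·(2/5) + (1/3)·(4/5) = 8/15
P(high-risk | full coverage) = ((1/3)·(4/5)) / (8/15) = (4/15) / (8/15) = 1/2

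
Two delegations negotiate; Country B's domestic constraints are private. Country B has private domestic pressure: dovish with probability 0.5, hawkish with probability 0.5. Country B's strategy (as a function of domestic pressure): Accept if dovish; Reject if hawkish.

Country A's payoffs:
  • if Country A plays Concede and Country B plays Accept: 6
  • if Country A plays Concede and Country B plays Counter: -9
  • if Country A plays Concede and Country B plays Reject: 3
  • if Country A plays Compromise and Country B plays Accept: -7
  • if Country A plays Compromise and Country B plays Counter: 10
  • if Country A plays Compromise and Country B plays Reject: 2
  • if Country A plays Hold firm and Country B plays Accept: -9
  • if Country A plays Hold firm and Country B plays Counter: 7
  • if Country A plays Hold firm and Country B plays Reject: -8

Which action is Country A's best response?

Compute Country A's expected payoff for each action, taking the expectation over Country B's type.
E[Concede] = 0.5·(6) + 0.5·(3) = 4.5
E[Compromise] = 0.5·(-7) + 0.5·(2) = -2.5
E[Hold firm] = 0.5·(-9) + 0.5·(-8) = -8.5
Best response: Concede (4.5 is the largest).

Concede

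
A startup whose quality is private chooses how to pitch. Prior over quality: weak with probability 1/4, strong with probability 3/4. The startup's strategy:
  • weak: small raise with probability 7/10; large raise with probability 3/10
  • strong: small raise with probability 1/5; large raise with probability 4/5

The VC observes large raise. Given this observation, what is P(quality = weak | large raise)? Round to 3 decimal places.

P(large raise) = (1/4)·(3/10) + (3/4)·(4/5) = 27/40
P(weak | large raise) = ((1/4)·(3/10)) / (27/40) = (3/40) / (27/40) = 1/9

0.111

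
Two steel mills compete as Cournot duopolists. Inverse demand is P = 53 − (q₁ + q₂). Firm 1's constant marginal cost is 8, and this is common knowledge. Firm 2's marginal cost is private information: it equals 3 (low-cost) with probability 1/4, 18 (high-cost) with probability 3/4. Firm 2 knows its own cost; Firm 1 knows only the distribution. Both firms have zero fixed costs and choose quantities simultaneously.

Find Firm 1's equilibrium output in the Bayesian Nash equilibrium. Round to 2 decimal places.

17.08

Type-c best response for Firm 2: q₂(c) = (53 − c)/2 − q₁/2.
Firm 1 maximizes expected profit; its first-order condition is 53 − 2q₁ − E[q₂] − 8 = 0.
Substituting E[q₂] and solving: E[c₂] = 14.25, so q₁ = (53 − 2·8 + 14.25)/3 = 17.0833.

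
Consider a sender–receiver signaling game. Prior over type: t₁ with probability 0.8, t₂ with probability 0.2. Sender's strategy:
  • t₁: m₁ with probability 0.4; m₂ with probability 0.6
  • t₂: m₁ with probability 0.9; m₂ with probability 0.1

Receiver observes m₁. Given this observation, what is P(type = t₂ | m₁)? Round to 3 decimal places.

P(m₁) = 0.8·0.4 + 0.2·0.9 = 0.5
P(t₂ | m₁) = (0.2·0.9) / 0.5 = 0.18 / 0.5 = 0.36

0.360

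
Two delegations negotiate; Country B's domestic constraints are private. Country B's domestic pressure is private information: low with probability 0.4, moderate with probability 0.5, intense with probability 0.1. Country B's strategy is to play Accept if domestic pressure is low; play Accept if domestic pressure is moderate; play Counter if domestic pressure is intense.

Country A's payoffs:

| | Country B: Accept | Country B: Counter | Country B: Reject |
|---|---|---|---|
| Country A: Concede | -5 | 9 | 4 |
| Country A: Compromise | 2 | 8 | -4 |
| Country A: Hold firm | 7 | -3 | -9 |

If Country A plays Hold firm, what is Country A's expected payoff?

6

E[Hold firm] = 0.4·7 + 0.5·7 + 0.1·(-3) = 2.8 + 3.5 + (-0.3) = 6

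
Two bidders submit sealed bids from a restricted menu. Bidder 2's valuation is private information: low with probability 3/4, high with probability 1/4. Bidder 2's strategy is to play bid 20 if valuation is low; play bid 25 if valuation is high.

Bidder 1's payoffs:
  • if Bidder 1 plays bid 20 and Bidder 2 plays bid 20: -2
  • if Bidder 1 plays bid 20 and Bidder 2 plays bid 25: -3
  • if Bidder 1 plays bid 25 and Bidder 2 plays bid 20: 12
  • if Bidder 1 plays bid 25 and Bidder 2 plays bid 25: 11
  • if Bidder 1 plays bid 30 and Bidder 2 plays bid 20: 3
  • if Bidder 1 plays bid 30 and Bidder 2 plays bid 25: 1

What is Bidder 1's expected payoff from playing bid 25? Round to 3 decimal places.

11.750

E[bid 25] = 3/4·12 + 1/4·11 = 9 + 11/4 = 47/4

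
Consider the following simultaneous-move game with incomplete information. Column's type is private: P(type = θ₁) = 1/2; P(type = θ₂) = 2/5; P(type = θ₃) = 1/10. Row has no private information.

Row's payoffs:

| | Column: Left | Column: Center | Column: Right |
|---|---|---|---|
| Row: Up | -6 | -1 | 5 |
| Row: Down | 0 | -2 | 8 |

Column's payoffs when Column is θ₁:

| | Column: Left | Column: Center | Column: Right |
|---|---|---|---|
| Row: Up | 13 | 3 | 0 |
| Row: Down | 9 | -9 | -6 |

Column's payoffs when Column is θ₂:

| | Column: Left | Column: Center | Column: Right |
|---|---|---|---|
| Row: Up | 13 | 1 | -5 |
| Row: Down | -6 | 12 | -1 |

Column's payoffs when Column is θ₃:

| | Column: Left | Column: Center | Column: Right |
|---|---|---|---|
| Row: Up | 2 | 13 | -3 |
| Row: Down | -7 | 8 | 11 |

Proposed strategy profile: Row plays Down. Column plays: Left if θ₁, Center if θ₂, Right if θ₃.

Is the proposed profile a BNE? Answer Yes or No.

Row plays Down: E[Down] = 1/2·(0) + 2/5·(-2) + 1/10·(8) = 0; E[Up] = -29/10. Best-responding. ✓
Column (type θ₁), facing Down: Left gives 9, Center gives -9, Right gives -6. Proposed Left is best. ✓
Column (type θ₂), facing Down: Left gives -6, Center gives 12, Right gives -1. Proposed Center is best. ✓
Column (type θ₃), facing Down: Left gives -7, Center gives 8, Right gives 11. Proposed Right is best. ✓

Yes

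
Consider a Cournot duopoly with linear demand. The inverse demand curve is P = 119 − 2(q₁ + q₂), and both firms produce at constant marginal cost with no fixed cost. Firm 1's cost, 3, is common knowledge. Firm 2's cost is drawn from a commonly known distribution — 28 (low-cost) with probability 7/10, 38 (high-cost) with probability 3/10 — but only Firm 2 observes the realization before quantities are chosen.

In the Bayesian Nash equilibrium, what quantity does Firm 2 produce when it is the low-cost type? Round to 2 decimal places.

10.75

Firm 2 with cost c maximizes (119 − 2(q₁+q₂) − c)·q₂, giving q₂(c) = (119 − c − 2q₁)/4.
E[c₂] = 7/10·28 + 3/10·38 = 31
Firm 1's FOC against E[q₂] yields q₁ = (119 − 2·3 + E[c₂])/6 = (119 − 6 + 31)/6 = 24.
q₂(low-cost) = (119 − 28 − 2·24)/4 = 10.75.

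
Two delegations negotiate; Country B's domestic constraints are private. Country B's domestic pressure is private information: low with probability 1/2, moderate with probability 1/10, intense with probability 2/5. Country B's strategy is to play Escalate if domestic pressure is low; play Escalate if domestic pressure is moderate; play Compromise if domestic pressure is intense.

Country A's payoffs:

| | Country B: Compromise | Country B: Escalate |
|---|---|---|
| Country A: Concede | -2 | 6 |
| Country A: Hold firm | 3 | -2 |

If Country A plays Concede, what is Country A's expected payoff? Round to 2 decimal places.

2.80

E[Concede] = 1/2·6 + 1/10·6 + 2/5·(-2) = 3 + 3/5 + (-4/5) = 14/5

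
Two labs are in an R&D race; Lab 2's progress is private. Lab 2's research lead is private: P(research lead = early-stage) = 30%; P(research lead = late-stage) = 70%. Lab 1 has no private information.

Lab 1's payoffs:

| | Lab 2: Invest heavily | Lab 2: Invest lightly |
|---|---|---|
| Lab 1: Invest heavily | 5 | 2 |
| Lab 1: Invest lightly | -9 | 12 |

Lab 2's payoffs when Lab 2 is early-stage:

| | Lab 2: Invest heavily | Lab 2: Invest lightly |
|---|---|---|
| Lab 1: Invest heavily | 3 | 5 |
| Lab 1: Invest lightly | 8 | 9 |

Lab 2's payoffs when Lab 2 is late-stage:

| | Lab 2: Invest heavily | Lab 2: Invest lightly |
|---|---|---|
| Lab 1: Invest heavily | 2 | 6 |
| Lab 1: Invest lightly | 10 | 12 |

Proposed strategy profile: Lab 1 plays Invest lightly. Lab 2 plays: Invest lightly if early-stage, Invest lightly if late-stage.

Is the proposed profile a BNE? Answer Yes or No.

A profile is a BNE iff every type of every player is best-responding given beliefs about the other side.
Lab 1 plays Invest lightly: E[Invest lightly] = 0.3·(12) + 0.7·(12) = 12; E[Invest heavily] = 2. Best-responding. ✓
Lab 2 (research lead early-stage), facing Invest lightly: Invest heavily gives 8, Invest lightly gives 9. Proposed Invest lightly is best. ✓
Lab 2 (research lead late-stage), facing Invest lightly: Invest heavily gives 10, Invest lightly gives 12. Proposed Invest lightly is best. ✓

Yes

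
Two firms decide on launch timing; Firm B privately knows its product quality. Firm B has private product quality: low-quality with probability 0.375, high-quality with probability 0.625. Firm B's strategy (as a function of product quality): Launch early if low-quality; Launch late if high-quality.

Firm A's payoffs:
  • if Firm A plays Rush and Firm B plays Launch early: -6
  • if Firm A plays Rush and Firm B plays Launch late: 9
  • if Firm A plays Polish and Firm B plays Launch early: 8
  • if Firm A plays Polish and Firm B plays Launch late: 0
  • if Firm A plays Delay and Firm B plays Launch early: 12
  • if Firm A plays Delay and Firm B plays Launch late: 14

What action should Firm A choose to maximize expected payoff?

E[Rush] = 0.375·(-6) + 0.625·(9) = 3.375
E[Polish] = 0.375·(8) + 0.625·(0) = 3
E[Delay] = 0.375·(12) + 0.625·(14) = 13.25
Best response: Delay (13.25 is the largest).

Delay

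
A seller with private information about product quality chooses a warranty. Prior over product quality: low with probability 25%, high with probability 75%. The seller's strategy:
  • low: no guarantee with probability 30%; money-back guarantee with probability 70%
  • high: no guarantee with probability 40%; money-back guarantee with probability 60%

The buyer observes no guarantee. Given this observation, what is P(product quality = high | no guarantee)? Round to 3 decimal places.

P(no guarantee) = 0.25·0.3 + 0.75·0.4 = 0.375
P(high | no guarantee) = (0.75·0.4) / 0.375 = 0.3 / 0.375 = 0.8

0.800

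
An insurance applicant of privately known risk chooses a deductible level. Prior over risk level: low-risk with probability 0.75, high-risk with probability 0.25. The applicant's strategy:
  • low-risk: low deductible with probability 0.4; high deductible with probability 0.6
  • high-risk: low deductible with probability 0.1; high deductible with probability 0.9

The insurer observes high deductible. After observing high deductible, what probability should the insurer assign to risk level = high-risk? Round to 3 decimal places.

0.333

Apply Bayes' rule using the sender's strategy as the likelihood.
P(high deductible) = 0.75·0.6 + 0.25·0.9 = 0.675
P(high-risk | high deductible) = (0.25·0.9) / 0.675 = 0.225 / 0.675 = 0.333333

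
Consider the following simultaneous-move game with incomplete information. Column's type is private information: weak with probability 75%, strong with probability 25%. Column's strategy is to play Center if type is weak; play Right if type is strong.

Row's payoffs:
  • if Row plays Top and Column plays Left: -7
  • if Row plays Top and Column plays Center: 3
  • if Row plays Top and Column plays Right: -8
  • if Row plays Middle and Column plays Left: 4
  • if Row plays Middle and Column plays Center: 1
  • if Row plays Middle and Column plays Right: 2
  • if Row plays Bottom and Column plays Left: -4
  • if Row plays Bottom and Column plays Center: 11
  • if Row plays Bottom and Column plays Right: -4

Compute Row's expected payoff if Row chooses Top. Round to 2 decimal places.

0.25

Take the expectation over Column's type, weighting each type's action by its prior probability.
E[Top] = 0.75·3 + 0.25·(-8) = 2.25 + (-2) = 0.25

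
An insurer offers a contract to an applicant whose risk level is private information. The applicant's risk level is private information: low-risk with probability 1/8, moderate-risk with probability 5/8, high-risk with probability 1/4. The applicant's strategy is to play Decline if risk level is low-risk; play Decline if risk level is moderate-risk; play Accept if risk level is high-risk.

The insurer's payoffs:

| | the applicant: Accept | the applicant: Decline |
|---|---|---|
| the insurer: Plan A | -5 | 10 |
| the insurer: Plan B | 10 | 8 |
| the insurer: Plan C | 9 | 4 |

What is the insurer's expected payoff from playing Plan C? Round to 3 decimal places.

E[Plan C] = 1/8·4 + 5/8·4 + 1/4·9 = 1/2 + 5/2 + 9/4 = 21/4

5.250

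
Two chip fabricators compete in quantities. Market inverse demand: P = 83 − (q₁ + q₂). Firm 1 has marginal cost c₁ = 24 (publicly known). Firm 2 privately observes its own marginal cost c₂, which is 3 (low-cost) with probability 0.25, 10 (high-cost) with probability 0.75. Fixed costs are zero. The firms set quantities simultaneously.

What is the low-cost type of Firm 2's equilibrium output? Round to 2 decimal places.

32.79

Each type of Firm 2 best-responds to q₁; Firm 1 best-responds to the expected q₂ over Firm 2's types.
Firm 2 with cost c maximizes (83 − (q₁+q₂) − c)·q₂, giving q₂(c) = (83 − c − q₁)/2.
E[c₂] = 0.25·3 + 0.75·10 = 8.25
Firm 1's FOC against E[q₂] yields q₁ = (83 − 2·24 + E[c₂])/3 = (83 − 48 + 8.25)/3 = 14.4167.
q₂(low-cost) = (83 − 3 − 14.4167)/2 = 32.7917.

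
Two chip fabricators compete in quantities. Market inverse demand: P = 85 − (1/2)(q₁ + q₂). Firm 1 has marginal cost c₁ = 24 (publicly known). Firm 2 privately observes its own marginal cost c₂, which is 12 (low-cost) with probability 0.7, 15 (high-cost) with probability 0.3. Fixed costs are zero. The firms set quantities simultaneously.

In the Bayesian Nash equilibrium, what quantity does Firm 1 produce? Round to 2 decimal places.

33.27

Type-c best response for Firm 2: q₂(c) = (85 − c) − q₁/2.
Firm 1 maximizes expected profit; its first-order condition is 85 − q₁ − (1/2)E[q₂] − 24 = 0.
Substituting E[q₂] and solving: E[c₂] = 12.9, so q₁ = (85 − 2·24 + 12.9)/(3/2) = 33.2667.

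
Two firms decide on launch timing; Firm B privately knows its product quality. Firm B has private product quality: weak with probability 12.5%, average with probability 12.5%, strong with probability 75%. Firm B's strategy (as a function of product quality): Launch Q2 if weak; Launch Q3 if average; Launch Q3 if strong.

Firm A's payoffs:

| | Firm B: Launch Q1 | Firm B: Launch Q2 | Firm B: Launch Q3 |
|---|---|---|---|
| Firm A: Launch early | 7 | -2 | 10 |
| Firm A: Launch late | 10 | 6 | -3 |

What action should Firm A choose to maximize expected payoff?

Compute Firm A's expected payoff for each action, taking the expectation over Firm B's type.
E[Launch early] = 0.125·(-2) + 0.125·(10) + 0.75·(10) = 8.5
E[Launch late] = 0.125·(6) + 0.125·(-3) + 0.75·(-3) = -1.875
Best response: Launch early (8.5 is the largest).

Launch early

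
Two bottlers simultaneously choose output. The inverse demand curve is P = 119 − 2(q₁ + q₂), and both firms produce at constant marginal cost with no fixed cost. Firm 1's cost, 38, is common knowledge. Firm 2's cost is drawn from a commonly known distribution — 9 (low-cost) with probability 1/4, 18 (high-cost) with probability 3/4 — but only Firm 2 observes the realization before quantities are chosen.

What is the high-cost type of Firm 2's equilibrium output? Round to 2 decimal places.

20.35

Type-c best response for Firm 2: q₂(c) = (119 − c)/4 − q₁/2.
Firm 1 maximizes expected profit; its first-order condition is 119 − 4q₁ − 2E[q₂] − 38 = 0.
Substituting E[q₂] and solving: E[c₂] = 15.75, so q₁ = (119 − 2·38 + 15.75)/6 = 9.79167.
q₂(high-cost) = (119 − 18 − 2·9.79167)/4 = 20.3542.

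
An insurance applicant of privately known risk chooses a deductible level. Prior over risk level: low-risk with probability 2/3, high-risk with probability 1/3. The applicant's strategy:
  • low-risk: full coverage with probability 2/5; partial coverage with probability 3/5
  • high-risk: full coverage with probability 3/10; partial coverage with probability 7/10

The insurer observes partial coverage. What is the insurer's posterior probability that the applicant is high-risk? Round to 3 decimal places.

0.368

P(partial coverage) = (2/3)·(3/5) + (1/3)·(7/10) = 19/30
P(high-risk | partial coverage) = ((1/3)·(7/10)) / (19/30) = (7/30) / (19/30) = 7/19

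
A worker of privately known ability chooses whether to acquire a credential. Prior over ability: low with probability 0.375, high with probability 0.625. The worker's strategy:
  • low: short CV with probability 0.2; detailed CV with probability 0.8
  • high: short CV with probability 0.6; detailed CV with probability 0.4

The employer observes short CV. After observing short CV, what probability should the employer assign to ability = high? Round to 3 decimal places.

0.833

P(short CV) = 0.375·0.2 + 0.625·0.6 = 0.45
P(high | short CV) = (0.625·0.6) / 0.45 = 0.375 / 0.45 = 0.833333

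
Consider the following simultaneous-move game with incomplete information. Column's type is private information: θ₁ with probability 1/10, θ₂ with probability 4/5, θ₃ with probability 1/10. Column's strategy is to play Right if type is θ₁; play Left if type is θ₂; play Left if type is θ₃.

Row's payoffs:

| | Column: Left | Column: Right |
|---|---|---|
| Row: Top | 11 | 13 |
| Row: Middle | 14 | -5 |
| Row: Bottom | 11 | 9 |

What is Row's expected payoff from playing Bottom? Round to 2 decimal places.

E[Bottom] = 1/10·9 + 4/5·11 + 1/10·11 = 9/10 + 44/5 + 11/10 = 54/5

10.80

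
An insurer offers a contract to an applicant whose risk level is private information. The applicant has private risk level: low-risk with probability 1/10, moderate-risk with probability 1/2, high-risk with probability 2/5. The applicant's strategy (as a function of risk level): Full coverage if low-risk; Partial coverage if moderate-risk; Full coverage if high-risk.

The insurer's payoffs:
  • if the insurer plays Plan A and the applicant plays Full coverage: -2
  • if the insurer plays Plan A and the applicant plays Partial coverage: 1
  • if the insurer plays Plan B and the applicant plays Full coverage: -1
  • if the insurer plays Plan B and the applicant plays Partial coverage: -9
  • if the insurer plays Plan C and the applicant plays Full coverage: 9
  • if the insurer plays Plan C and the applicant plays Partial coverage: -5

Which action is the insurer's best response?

Plan C

Compute the insurer's expected payoff for each action, taking the expectation over the applicant's type.
E[Plan A] = 1/10·(-2) + 1/2·(1) + 2/5·(-2) = -1/2
E[Plan B] = 1/10·(-1) + 1/2·(-9) + 2/5·(-1) = -5
E[Plan C] = 1/10·(9) + 1/2·(-5) + 2/5·(9) = 2
Best response: Plan C (2 is the largest).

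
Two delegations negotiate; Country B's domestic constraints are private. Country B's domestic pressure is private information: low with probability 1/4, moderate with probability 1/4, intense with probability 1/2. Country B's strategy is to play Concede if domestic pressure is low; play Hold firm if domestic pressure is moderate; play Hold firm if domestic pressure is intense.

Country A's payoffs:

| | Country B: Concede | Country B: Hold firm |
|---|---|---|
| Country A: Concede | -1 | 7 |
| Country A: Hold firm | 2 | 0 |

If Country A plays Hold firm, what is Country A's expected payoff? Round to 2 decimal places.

E[Hold firm] = 1/4·2 + 1/4·0 + 1/2·0 = 1/2 + 0 + 0 = 1/2

0.50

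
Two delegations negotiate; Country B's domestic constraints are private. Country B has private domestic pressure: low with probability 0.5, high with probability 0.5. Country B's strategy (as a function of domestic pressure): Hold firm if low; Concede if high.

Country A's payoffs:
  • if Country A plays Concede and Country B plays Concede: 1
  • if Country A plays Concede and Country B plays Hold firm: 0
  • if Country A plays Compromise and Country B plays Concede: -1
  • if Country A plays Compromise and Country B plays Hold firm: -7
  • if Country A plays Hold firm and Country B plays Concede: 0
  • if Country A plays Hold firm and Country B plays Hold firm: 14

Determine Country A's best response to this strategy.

Hold firm

E[Concede] = 0.5·(0) + 0.5·(1) = 0.5
E[Compromise] = 0.5·(-7) + 0.5·(-1) = -4
E[Hold firm] = 0.5·(14) + 0.5·(0) = 7
Best response: Hold firm (7 is the largest).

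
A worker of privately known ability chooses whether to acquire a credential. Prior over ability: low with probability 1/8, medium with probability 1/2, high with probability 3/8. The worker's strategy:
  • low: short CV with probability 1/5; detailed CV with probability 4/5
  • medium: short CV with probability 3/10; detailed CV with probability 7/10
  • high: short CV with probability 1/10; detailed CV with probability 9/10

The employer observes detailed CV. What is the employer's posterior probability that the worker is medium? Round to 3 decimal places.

P(detailed CV) = (1/8)·(4/5) + (1/2)·(7/10) + (3/8)·(9/10) = 63/80
P(medium | detailed CV) = ((1/2)·(7/10)) / (63/80) = (7/20) / (63/80) = 4/9

0.444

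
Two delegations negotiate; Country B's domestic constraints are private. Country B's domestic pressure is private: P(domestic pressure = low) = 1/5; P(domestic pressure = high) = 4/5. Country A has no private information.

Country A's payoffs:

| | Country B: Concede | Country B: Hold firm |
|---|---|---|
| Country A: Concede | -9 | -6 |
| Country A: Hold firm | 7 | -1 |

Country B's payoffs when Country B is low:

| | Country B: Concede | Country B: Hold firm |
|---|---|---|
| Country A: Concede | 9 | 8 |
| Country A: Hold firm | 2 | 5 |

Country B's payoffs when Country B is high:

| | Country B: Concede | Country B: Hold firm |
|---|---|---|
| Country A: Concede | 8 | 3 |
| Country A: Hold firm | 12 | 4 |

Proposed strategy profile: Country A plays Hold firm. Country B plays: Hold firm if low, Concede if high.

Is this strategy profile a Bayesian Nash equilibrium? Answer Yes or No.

A profile is a BNE iff every type of every player is best-responding given beliefs about the other side.
Country A plays Hold firm: E[Hold firm] = 1/5·(-1) + 4/5·(7) = 27/5; E[Concede] = -42/5. Best-responding. ✓
Country B (domestic pressure low), facing Hold firm: Concede gives 2, Hold firm gives 5. Proposed Hold firm is best. ✓
Country B (domestic pressure high), facing Hold firm: Concede gives 12, Hold firm gives 4. Proposed Concede is best. ✓

Yes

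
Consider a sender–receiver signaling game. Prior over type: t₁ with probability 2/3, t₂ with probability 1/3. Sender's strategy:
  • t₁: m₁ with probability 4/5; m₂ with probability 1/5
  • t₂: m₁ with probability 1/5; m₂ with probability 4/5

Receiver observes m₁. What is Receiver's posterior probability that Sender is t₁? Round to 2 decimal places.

P(m₁) = (2/3)·(4/5) + (1/3)·(1/5) = 3/5
P(t₁ | m₁) = ((2/3)·(4/5)) / (3/5) = (8/15) / (3/5) = 8/9

0.89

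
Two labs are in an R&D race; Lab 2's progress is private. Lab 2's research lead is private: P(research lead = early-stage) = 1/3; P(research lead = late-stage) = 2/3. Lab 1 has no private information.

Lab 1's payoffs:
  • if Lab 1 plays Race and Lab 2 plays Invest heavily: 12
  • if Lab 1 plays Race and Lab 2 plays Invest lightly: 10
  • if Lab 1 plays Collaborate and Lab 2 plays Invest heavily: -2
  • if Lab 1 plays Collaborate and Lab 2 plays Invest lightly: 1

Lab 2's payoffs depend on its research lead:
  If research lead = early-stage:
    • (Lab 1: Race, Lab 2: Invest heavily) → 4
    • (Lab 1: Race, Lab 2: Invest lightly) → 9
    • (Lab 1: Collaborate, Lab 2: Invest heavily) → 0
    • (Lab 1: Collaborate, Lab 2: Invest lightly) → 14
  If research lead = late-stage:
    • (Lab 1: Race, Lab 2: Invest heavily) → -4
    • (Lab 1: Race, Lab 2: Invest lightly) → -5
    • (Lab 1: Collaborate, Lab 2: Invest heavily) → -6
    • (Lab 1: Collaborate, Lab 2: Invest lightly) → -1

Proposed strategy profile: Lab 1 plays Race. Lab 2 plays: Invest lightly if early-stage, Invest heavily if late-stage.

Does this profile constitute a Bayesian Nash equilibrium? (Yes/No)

A profile is a BNE iff every type of every player is best-responding given beliefs about the other side.
Lab 1 plays Race: E[Race] = 1/3·(10) + 2/3·(12) = 34/3; E[Collaborate] = -1. Best-responding. ✓
Lab 2 (research lead early-stage), facing Race: Invest heavily gives 4, Invest lightly gives 9. Proposed Invest lightly is best. ✓
Lab 2 (research lead late-stage), facing Race: Invest heavily gives -4, Invest lightly gives -5. Proposed Invest heavily is best. ✓

Yes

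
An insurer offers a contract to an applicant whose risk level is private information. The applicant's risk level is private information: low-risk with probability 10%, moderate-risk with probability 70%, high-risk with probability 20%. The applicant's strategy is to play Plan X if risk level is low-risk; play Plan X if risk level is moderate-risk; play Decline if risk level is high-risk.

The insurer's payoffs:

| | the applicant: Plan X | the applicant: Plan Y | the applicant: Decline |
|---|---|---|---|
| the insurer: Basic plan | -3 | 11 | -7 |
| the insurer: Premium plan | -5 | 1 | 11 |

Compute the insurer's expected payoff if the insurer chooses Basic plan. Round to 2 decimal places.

E[Basic plan] = 0.1·(-3) + 0.7·(-3) + 0.2·(-7) = (-0.3) + (-2.1) + (-1.4) = -3.8

-3.80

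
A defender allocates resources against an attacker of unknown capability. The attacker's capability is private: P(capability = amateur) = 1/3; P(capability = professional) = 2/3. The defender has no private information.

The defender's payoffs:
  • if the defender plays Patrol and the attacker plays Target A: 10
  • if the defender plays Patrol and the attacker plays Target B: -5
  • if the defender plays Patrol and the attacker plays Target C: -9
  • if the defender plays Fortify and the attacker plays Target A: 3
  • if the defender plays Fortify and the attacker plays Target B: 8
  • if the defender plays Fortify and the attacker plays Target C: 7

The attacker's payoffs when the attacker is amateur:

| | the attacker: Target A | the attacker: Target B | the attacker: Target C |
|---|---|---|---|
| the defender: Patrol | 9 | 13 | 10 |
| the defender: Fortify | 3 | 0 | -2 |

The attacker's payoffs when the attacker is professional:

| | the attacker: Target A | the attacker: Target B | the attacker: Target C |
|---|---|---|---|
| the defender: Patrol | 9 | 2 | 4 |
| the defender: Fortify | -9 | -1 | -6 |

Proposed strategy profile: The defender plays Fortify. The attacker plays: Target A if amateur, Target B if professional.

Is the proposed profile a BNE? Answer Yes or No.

A profile is a BNE iff every type of every player is best-responding given beliefs about the other side.
The defender plays Fortify: E[Fortify] = 1/3·(3) + 2/3·(8) = 19/3; E[Patrol] = 0. Best-responding. ✓
The attacker (capability amateur), facing Fortify: Target A gives 3, Target B gives 0, Target C gives -2. Proposed Target A is best. ✓
The attacker (capability professional), facing Fortify: Target A gives -9, Target B gives -1, Target C gives -6. Proposed Target B is best. ✓

Yes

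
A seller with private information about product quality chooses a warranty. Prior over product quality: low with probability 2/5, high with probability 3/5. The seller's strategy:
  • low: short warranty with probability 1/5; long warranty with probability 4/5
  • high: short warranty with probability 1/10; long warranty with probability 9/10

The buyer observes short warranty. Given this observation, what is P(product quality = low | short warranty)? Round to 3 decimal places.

0.571

P(short warranty) = (2/5)·(1/5) + (3/5)·(1/10) = 7/50
P(low | short warranty) = ((2/5)·(1/5)) / (7/50) = (2/25) / (7/50) = 4/7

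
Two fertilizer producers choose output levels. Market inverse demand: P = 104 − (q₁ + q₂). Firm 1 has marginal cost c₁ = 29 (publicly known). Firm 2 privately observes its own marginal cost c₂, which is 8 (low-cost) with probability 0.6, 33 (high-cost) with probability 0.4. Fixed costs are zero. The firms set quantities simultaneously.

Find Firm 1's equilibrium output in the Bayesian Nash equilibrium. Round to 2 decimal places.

Type-c best response for Firm 2: q₂(c) = (104 − c)/2 − q₁/2.
Firm 1 maximizes expected profit; its first-order condition is 104 − 2q₁ − E[q₂] − 29 = 0.
Substituting E[q₂] and solving: E[c₂] = 18, so q₁ = (104 − 2·29 + 18)/3 = 21.3333.

21.33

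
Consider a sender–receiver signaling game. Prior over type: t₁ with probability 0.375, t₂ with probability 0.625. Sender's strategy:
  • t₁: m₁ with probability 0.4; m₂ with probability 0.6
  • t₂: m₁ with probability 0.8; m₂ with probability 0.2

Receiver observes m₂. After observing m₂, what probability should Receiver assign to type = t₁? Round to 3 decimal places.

P(m₂) = 0.375·0.6 + 0.625·0.2 = 0.35
P(t₁ | m₂) = (0.375·0.6) / 0.35 = 0.225 / 0.35 = 0.642857

0.643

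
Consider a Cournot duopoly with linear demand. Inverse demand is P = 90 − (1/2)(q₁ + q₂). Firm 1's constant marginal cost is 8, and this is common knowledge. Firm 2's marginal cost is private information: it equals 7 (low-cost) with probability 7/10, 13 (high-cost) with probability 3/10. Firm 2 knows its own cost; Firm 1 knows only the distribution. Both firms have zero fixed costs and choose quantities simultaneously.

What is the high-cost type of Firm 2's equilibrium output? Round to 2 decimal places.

49.40

Firm 2 with cost c maximizes (90 − (1/2)(q₁+q₂) − c)·q₂, giving q₂(c) = (90 − c − (1/2)q₁).
E[c₂] = 7/10·7 + 3/10·13 = 8.8
Firm 1's FOC against E[q₂] yields q₁ = (90 − 2·8 + E[c₂])/(3/2) = (90 − 16 + 8.8)/(3/2) = 55.2.
q₂(high-cost) = (90 − 13 − (1/2)·55.2) = 49.4.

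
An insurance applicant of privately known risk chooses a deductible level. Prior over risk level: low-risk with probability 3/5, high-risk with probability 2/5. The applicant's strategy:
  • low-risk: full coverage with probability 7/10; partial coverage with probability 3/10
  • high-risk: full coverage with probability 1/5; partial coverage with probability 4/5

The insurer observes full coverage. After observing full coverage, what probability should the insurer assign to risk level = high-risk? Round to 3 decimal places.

P(full coverage) = (3/5)·(7/10) + (2/5)·(1/5) = 1/2
P(high-risk | full coverage) = ((2/5)·(1/5)) / (1/2) = (2/25) / (1/2) = 4/25

0.160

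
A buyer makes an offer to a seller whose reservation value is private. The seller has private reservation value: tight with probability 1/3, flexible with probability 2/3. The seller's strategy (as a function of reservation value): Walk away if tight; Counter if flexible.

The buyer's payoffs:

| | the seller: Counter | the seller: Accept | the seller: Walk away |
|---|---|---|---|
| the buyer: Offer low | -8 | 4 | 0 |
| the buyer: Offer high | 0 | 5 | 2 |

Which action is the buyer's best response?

Offer high

Compute the buyer's expected payoff for each action, taking the expectation over the seller's type.
E[Offer low] = 1/3·(0) + 2/3·(-8) = -16/3
E[Offer high] = 1/3·(2) + 2/3·(0) = 2/3
Best response: Offer high (2/3 is the largest).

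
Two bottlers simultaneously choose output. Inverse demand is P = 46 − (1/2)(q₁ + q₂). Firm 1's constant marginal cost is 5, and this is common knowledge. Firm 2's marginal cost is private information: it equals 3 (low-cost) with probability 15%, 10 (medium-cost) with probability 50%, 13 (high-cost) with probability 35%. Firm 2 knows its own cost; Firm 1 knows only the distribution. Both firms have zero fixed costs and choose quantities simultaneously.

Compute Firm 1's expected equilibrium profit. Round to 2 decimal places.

Firm 2 with cost c maximizes (46 − (1/2)(q₁+q₂) − c)·q₂, giving q₂(c) = (46 − c − (1/2)q₁).
E[c₂] = 0.15·3 + 0.5·10 + 0.35·13 = 10
Firm 1's FOC against E[q₂] yields q₁ = (46 − 2·5 + E[c₂])/(3/2) = (46 − 10 + 10)/(3/2) = 30.6667.
E[P] = 46 − (1/2)·(q₁ + E[q₂]) = 20.3333; Firm 1's expected profit = (E[P] − 5)·q₁ = (20.3333 − 5)·30.6667 = 470.222.

470.22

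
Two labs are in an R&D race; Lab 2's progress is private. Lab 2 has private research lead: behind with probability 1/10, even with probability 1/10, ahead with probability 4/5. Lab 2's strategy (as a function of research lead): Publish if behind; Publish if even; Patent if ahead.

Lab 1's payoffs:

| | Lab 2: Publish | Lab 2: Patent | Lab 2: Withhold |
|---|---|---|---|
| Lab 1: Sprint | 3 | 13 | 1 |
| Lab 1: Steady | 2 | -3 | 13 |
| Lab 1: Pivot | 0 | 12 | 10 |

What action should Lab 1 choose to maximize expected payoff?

Compute Lab 1's expected payoff for each action, taking the expectation over Lab 2's type.
E[Sprint] = 1/10·(3) + 1/10·(3) + 4/5·(13) = 11
E[Steady] = 1/10·(2) + 1/10·(2) + 4/5·(-3) = -2
E[Pivot] = 1/10·(0) + 1/10·(0) + 4/5·(12) = 48/5
Best response: Sprint (11 is the largest).

Sprint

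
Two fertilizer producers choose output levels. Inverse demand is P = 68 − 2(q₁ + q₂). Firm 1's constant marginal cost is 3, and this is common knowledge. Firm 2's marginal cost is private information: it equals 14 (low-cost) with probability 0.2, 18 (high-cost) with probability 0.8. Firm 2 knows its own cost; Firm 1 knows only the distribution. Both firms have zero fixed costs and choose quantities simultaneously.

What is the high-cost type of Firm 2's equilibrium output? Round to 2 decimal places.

5.90

Type-c best response for Firm 2: q₂(c) = (68 − c)/4 − q₁/2.
Firm 1 maximizes expected profit; its first-order condition is 68 − 4q₁ − 2E[q₂] − 3 = 0.
Substituting E[q₂] and solving: E[c₂] = 17.2, so q₁ = (68 − 2·3 + 17.2)/6 = 13.2.
q₂(high-cost) = (68 − 18 − 2·13.2)/4 = 5.9.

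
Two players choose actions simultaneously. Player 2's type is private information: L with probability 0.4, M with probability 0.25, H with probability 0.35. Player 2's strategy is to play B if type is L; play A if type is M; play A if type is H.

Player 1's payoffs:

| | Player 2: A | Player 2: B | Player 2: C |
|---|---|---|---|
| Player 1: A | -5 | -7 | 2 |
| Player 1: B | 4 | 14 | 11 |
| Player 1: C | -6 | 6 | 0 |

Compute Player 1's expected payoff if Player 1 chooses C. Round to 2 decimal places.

E[C] = 0.4·6 + 0.25·(-6) + 0.35·(-6) = 2.4 + (-1.5) + (-2.1) = -1.2

-1.20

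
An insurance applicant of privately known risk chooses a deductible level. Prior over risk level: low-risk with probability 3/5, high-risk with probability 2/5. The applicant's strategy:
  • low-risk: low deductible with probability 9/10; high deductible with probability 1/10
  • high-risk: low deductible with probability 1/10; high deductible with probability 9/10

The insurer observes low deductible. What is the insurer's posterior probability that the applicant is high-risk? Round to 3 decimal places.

P(low deductible) = (3/5)·(9/10) + (2/5)·(1/10) = 29/50
P(high-risk | low deductible) = ((2/5)·(1/10)) / (29/50) = (1/25) / (29/50) = 2/29

0.069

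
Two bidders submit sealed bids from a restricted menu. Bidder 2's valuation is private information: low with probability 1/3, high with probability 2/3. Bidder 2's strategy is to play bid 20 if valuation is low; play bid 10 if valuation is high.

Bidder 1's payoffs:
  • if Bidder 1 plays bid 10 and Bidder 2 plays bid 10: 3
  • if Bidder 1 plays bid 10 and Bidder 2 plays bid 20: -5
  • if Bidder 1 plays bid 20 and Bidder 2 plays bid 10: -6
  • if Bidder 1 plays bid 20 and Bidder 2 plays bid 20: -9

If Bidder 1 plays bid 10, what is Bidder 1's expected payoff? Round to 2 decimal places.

E[bid 10] = 1/3·(-5) + 2/3·3 = (-5/3) + 2 = 1/3

0.33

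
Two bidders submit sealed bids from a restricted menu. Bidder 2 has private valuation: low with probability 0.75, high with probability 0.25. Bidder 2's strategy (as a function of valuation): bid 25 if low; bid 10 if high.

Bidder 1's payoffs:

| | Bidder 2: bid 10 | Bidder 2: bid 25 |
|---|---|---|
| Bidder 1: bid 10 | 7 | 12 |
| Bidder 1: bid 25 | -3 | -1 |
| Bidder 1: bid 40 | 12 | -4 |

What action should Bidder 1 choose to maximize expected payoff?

bid 10

E[bid 10] = 0.75·(12) + 0.25·(7) = 10.75
E[bid 25] = 0.75·(-1) + 0.25·(-3) = -1.5
E[bid 40] = 0.75·(-4) + 0.25·(12) = 0
Best response: bid 10 (10.75 is the largest).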